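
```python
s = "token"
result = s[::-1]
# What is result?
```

s has length 5. The slice s[::-1] selects indices [4, 3, 2, 1, 0] (4->'n', 3->'e', 2->'k', 1->'o', 0->'t'), giving 'nekot'.

'nekot'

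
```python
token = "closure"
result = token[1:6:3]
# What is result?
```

token has length 7. The slice token[1:6:3] selects indices [1, 4] (1->'l', 4->'u'), giving 'lu'.

'lu'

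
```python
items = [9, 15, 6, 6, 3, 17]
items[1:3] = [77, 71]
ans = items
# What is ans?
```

items starts as [9, 15, 6, 6, 3, 17] (length 6). The slice items[1:3] covers indices [1, 2] with values [15, 6]. Replacing that slice with [77, 71] (same length) produces [9, 77, 71, 6, 3, 17].

[9, 77, 71, 6, 3, 17]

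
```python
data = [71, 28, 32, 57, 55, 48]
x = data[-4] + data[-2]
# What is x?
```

data has length 6. Negative index -4 maps to positive index 6 + (-4) = 2. data[2] = 32.
data has length 6. Negative index -2 maps to positive index 6 + (-2) = 4. data[4] = 55.
Sum: 32 + 55 = 87.

87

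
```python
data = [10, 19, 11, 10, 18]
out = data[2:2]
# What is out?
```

data has length 5. The slice data[2:2] resolves to an empty index range, so the result is [].

[]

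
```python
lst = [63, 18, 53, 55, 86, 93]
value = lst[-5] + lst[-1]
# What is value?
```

lst has length 6. Negative index -5 maps to positive index 6 + (-5) = 1. lst[1] = 18.
lst has length 6. Negative index -1 maps to positive index 6 + (-1) = 5. lst[5] = 93.
Sum: 18 + 93 = 111.

111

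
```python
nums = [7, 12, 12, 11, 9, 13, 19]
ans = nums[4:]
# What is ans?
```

nums has length 7. The slice nums[4:] selects indices [4, 5, 6] (4->9, 5->13, 6->19), giving [9, 13, 19].

[9, 13, 19]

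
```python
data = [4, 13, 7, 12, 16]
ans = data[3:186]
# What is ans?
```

data has length 5. The slice data[3:186] selects indices [3, 4] (3->12, 4->16), giving [12, 16].

[12, 16]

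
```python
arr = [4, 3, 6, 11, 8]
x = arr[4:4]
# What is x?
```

arr has length 5. The slice arr[4:4] resolves to an empty index range, so the result is [].

[]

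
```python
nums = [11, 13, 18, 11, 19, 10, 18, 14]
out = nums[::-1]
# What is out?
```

nums has length 8. The slice nums[::-1] selects indices [7, 6, 5, 4, 3, 2, 1, 0] (7->14, 6->18, 5->10, 4->19, 3->11, 2->18, 1->13, 0->11), giving [14, 18, 10, 19, 11, 18, 13, 11].

[14, 18, 10, 19, 11, 18, 13, 11]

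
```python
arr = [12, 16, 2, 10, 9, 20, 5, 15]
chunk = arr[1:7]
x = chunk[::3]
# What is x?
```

arr has length 8. The slice arr[1:7] selects indices [1, 2, 3, 4, 5, 6] (1->16, 2->2, 3->10, 4->9, 5->20, 6->5), giving [16, 2, 10, 9, 20, 5]. So chunk = [16, 2, 10, 9, 20, 5]. chunk has length 6. The slice chunk[::3] selects indices [0, 3] (0->16, 3->9), giving [16, 9].

[16, 9]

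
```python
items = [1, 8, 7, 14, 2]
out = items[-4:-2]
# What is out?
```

items has length 5. The slice items[-4:-2] selects indices [1, 2] (1->8, 2->7), giving [8, 7].

[8, 7]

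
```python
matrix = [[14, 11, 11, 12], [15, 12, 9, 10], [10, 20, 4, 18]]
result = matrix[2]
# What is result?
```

matrix has 3 rows. Row 2 is [10, 20, 4, 18].

[10, 20, 4, 18]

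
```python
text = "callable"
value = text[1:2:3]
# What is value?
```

text has length 8. The slice text[1:2:3] selects indices [1] (1->'a'), giving 'a'.

'a'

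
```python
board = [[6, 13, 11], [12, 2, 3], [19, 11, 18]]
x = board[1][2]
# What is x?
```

board[1] = [12, 2, 3]. Taking column 2 of that row yields 3.

3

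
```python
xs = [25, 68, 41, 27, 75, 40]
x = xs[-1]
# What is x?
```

xs has length 6. Negative index -1 maps to positive index 6 + (-1) = 5. xs[5] = 40.

40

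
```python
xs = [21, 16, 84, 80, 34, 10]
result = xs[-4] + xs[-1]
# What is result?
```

xs has length 6. Negative index -4 maps to positive index 6 + (-4) = 2. xs[2] = 84.
xs has length 6. Negative index -1 maps to positive index 6 + (-1) = 5. xs[5] = 10.
Sum: 84 + 10 = 94.

94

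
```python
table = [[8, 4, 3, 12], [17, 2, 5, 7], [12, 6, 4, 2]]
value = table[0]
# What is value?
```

table has 3 rows. Row 0 is [8, 4, 3, 12].

[8, 4, 3, 12]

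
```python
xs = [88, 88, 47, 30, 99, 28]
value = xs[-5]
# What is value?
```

xs has length 6. Negative index -5 maps to positive index 6 + (-5) = 1. xs[1] = 88.

88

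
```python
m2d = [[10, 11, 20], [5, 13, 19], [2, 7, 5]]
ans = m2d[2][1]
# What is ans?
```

m2d[2] = [2, 7, 5]. Taking column 1 of that row yields 7.

7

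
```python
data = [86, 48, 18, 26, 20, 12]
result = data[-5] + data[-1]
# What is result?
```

data has length 6. Negative index -5 maps to positive index 6 + (-5) = 1. data[1] = 48.
data has length 6. Negative index -1 maps to positive index 6 + (-1) = 5. data[5] = 12.
Sum: 48 + 12 = 60.

60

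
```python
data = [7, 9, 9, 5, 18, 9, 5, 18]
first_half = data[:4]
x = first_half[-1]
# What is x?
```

data has length 8. The slice data[:4] selects indices [0, 1, 2, 3] (0->7, 1->9, 2->9, 3->5), giving [7, 9, 9, 5]. So first_half = [7, 9, 9, 5]. Then first_half[-1] = 5.

5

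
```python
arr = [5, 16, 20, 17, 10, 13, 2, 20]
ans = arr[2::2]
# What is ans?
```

arr has length 8. The slice arr[2::2] selects indices [2, 4, 6] (2->20, 4->10, 6->2), giving [20, 10, 2].

[20, 10, 2]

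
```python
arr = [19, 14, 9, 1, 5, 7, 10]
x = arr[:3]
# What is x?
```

arr has length 7. The slice arr[:3] selects indices [0, 1, 2] (0->19, 1->14, 2->9), giving [19, 14, 9].

[19, 14, 9]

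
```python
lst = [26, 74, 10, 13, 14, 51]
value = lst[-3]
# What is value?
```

lst has length 6. Negative index -3 maps to positive index 6 + (-3) = 3. lst[3] = 13.

13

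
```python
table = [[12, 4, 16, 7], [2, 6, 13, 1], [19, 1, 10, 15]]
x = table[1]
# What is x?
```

table has 3 rows. Row 1 is [2, 6, 13, 1].

[2, 6, 13, 1]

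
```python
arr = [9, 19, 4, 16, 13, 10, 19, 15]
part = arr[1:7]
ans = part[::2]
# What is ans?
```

arr has length 8. The slice arr[1:7] selects indices [1, 2, 3, 4, 5, 6] (1->19, 2->4, 3->16, 4->13, 5->10, 6->19), giving [19, 4, 16, 13, 10, 19]. So part = [19, 4, 16, 13, 10, 19]. part has length 6. The slice part[::2] selects indices [0, 2, 4] (0->19, 2->16, 4->10), giving [19, 16, 10].

[19, 16, 10]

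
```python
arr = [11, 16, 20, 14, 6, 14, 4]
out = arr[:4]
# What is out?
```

arr has length 7. The slice arr[:4] selects indices [0, 1, 2, 3] (0->11, 1->16, 2->20, 3->14), giving [11, 16, 20, 14].

[11, 16, 20, 14]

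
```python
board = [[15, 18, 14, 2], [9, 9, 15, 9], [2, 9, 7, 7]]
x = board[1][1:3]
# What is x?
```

board[1] = [9, 9, 15, 9]. board[1] has length 4. The slice board[1][1:3] selects indices [1, 2] (1->9, 2->15), giving [9, 15].

[9, 15]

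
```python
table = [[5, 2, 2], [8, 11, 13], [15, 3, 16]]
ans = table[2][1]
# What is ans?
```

table[2] = [15, 3, 16]. Taking column 1 of that row yields 3.

3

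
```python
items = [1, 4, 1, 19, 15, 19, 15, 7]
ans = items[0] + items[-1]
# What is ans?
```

items has length 8. items[0] = 1.
items has length 8. Negative index -1 maps to positive index 8 + (-1) = 7. items[7] = 7.
Sum: 1 + 7 = 8.

8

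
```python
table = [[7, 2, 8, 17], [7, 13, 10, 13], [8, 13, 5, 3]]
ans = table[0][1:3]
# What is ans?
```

table[0] = [7, 2, 8, 17]. table[0] has length 4. The slice table[0][1:3] selects indices [1, 2] (1->2, 2->8), giving [2, 8].

[2, 8]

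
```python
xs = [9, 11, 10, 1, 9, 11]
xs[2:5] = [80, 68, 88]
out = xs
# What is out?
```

xs starts as [9, 11, 10, 1, 9, 11] (length 6). The slice xs[2:5] covers indices [2, 3, 4] with values [10, 1, 9]. Replacing that slice with [80, 68, 88] (same length) produces [9, 11, 80, 68, 88, 11].

[9, 11, 80, 68, 88, 11]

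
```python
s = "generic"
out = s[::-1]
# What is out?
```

s has length 7. The slice s[::-1] selects indices [6, 5, 4, 3, 2, 1, 0] (6->'c', 5->'i', 4->'r', 3->'e', 2->'n', 1->'e', 0->'g'), giving 'cireneg'.

'cireneg'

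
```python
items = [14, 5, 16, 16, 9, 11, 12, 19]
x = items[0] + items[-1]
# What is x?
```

items has length 8. items[0] = 14.
items has length 8. Negative index -1 maps to positive index 8 + (-1) = 7. items[7] = 19.
Sum: 14 + 19 = 33.

33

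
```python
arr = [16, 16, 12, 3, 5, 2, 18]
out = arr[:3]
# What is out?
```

arr has length 7. The slice arr[:3] selects indices [0, 1, 2] (0->16, 1->16, 2->12), giving [16, 16, 12].

[16, 16, 12]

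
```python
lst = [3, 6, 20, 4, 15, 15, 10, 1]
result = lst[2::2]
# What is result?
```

lst has length 8. The slice lst[2::2] selects indices [2, 4, 6] (2->20, 4->15, 6->10), giving [20, 15, 10].

[20, 15, 10]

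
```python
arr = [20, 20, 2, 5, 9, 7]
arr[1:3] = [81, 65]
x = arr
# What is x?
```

arr starts as [20, 20, 2, 5, 9, 7] (length 6). The slice arr[1:3] covers indices [1, 2] with values [20, 2]. Replacing that slice with [81, 65] (same length) produces [20, 81, 65, 5, 9, 7].

[20, 81, 65, 5, 9, 7]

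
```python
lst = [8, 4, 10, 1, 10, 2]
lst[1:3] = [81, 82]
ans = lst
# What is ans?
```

lst starts as [8, 4, 10, 1, 10, 2] (length 6). The slice lst[1:3] covers indices [1, 2] with values [4, 10]. Replacing that slice with [81, 82] (same length) produces [8, 81, 82, 1, 10, 2].

[8, 81, 82, 1, 10, 2]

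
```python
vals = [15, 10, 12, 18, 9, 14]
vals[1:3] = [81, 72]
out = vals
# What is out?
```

vals starts as [15, 10, 12, 18, 9, 14] (length 6). The slice vals[1:3] covers indices [1, 2] with values [10, 12]. Replacing that slice with [81, 72] (same length) produces [15, 81, 72, 18, 9, 14].

[15, 81, 72, 18, 9, 14]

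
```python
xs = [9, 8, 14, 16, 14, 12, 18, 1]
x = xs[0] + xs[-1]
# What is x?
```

xs has length 8. xs[0] = 9.
xs has length 8. Negative index -1 maps to positive index 8 + (-1) = 7. xs[7] = 1.
Sum: 9 + 1 = 10.

10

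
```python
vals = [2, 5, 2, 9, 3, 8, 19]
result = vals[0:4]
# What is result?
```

vals has length 7. The slice vals[0:4] selects indices [0, 1, 2, 3] (0->2, 1->5, 2->2, 3->9), giving [2, 5, 2, 9].

[2, 5, 2, 9]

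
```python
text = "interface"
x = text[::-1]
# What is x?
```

text has length 9. The slice text[::-1] selects indices [8, 7, 6, 5, 4, 3, 2, 1, 0] (8->'e', 7->'c', 6->'a', 5->'f', 4->'r', 3->'e', 2->'t', 1->'n', 0->'i'), giving 'ecafretni'.

'ecafretni'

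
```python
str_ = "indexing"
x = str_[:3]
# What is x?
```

str_ has length 8. The slice str_[:3] selects indices [0, 1, 2] (0->'i', 1->'n', 2->'d'), giving 'ind'.

'ind'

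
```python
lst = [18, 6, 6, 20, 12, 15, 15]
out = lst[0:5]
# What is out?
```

lst has length 7. The slice lst[0:5] selects indices [0, 1, 2, 3, 4] (0->18, 1->6, 2->6, 3->20, 4->12), giving [18, 6, 6, 20, 12].

[18, 6, 6, 20, 12]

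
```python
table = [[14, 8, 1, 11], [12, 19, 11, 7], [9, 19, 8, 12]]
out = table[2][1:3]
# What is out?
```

table[2] = [9, 19, 8, 12]. table[2] has length 4. The slice table[2][1:3] selects indices [1, 2] (1->19, 2->8), giving [19, 8].

[19, 8]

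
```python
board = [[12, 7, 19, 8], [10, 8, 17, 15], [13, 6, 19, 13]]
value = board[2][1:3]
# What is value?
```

board[2] = [13, 6, 19, 13]. board[2] has length 4. The slice board[2][1:3] selects indices [1, 2] (1->6, 2->19), giving [6, 19].

[6, 19]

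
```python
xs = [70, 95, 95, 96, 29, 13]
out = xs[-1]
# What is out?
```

xs has length 6. Negative index -1 maps to positive index 6 + (-1) = 5. xs[5] = 13.

13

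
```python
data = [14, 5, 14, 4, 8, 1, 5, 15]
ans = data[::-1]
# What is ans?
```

data has length 8. The slice data[::-1] selects indices [7, 6, 5, 4, 3, 2, 1, 0] (7->15, 6->5, 5->1, 4->8, 3->4, 2->14, 1->5, 0->14), giving [15, 5, 1, 8, 4, 14, 5, 14].

[15, 5, 1, 8, 4, 14, 5, 14]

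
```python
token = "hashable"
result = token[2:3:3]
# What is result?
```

token has length 8. The slice token[2:3:3] selects indices [2] (2->'s'), giving 's'.

's'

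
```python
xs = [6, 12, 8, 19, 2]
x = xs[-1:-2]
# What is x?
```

xs has length 5. The slice xs[-1:-2] resolves to an empty index range, so the result is [].

[]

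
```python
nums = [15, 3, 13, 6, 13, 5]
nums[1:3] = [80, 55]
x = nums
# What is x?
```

nums starts as [15, 3, 13, 6, 13, 5] (length 6). The slice nums[1:3] covers indices [1, 2] with values [3, 13]. Replacing that slice with [80, 55] (same length) produces [15, 80, 55, 6, 13, 5].

[15, 80, 55, 6, 13, 5]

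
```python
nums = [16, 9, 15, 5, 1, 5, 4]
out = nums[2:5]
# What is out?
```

nums has length 7. The slice nums[2:5] selects indices [2, 3, 4] (2->15, 3->5, 4->1), giving [15, 5, 1].

[15, 5, 1]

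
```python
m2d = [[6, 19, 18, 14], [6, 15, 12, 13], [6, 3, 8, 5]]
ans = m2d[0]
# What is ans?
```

m2d has 3 rows. Row 0 is [6, 19, 18, 14].

[6, 19, 18, 14]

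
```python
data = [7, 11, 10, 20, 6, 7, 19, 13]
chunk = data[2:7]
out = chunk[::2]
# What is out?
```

data has length 8. The slice data[2:7] selects indices [2, 3, 4, 5, 6] (2->10, 3->20, 4->6, 5->7, 6->19), giving [10, 20, 6, 7, 19]. So chunk = [10, 20, 6, 7, 19]. chunk has length 5. The slice chunk[::2] selects indices [0, 2, 4] (0->10, 2->6, 4->19), giving [10, 6, 19].

[10, 6, 19]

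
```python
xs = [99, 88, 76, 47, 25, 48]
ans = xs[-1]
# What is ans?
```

xs has length 6. Negative index -1 maps to positive index 6 + (-1) = 5. xs[5] = 48.

48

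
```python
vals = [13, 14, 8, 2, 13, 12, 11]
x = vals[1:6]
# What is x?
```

vals has length 7. The slice vals[1:6] selects indices [1, 2, 3, 4, 5] (1->14, 2->8, 3->2, 4->13, 5->12), giving [14, 8, 2, 13, 12].

[14, 8, 2, 13, 12]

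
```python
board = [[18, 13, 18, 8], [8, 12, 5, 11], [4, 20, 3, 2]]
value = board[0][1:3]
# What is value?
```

board[0] = [18, 13, 18, 8]. board[0] has length 4. The slice board[0][1:3] selects indices [1, 2] (1->13, 2->18), giving [13, 18].

[13, 18]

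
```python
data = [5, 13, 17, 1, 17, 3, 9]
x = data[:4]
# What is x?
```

data has length 7. The slice data[:4] selects indices [0, 1, 2, 3] (0->5, 1->13, 2->17, 3->1), giving [5, 13, 17, 1].

[5, 13, 17, 1]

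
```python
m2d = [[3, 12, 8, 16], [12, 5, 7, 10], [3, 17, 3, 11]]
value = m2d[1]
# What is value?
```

m2d has 3 rows. Row 1 is [12, 5, 7, 10].

[12, 5, 7, 10]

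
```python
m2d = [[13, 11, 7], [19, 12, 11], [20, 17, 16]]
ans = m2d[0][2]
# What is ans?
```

m2d[0] = [13, 11, 7]. Taking column 2 of that row yields 7.

7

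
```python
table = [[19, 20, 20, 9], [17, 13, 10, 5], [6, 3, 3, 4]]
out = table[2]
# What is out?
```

table has 3 rows. Row 2 is [6, 3, 3, 4].

[6, 3, 3, 4]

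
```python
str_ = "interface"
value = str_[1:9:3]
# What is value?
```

str_ has length 9. The slice str_[1:9:3] selects indices [1, 4, 7] (1->'n', 4->'r', 7->'c'), giving 'nrc'.

'nrc'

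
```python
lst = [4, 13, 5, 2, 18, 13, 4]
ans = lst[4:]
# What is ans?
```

lst has length 7. The slice lst[4:] selects indices [4, 5, 6] (4->18, 5->13, 6->4), giving [18, 13, 4].

[18, 13, 4]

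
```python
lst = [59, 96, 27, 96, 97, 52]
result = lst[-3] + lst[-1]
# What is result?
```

lst has length 6. Negative index -3 maps to positive index 6 + (-3) = 3. lst[3] = 96.
lst has length 6. Negative index -1 maps to positive index 6 + (-1) = 5. lst[5] = 52.
Sum: 96 + 52 = 148.

148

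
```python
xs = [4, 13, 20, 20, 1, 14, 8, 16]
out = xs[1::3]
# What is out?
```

xs has length 8. The slice xs[1::3] selects indices [1, 4, 7] (1->13, 4->1, 7->16), giving [13, 1, 16].

[13, 1, 16]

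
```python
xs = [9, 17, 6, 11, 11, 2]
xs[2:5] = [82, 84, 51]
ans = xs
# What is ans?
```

xs starts as [9, 17, 6, 11, 11, 2] (length 6). The slice xs[2:5] covers indices [2, 3, 4] with values [6, 11, 11]. Replacing that slice with [82, 84, 51] (same length) produces [9, 17, 82, 84, 51, 2].

[9, 17, 82, 84, 51, 2]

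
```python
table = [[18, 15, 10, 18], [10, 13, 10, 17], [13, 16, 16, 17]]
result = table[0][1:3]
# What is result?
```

table[0] = [18, 15, 10, 18]. table[0] has length 4. The slice table[0][1:3] selects indices [1, 2] (1->15, 2->10), giving [15, 10].

[15, 10]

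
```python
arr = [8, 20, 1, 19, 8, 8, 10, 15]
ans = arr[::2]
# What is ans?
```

arr has length 8. The slice arr[::2] selects indices [0, 2, 4, 6] (0->8, 2->1, 4->8, 6->10), giving [8, 1, 8, 10].

[8, 1, 8, 10]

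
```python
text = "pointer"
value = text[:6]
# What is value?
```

text has length 7. The slice text[:6] selects indices [0, 1, 2, 3, 4, 5] (0->'p', 1->'o', 2->'i', 3->'n', 4->'t', 5->'e'), giving 'pointe'.

'pointe'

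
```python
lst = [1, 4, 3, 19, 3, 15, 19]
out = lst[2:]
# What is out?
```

lst has length 7. The slice lst[2:] selects indices [2, 3, 4, 5, 6] (2->3, 3->19, 4->3, 5->15, 6->19), giving [3, 19, 3, 15, 19].

[3, 19, 3, 15, 19]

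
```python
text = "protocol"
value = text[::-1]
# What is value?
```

text has length 8. The slice text[::-1] selects indices [7, 6, 5, 4, 3, 2, 1, 0] (7->'l', 6->'o', 5->'c', 4->'o', 3->'t', 2->'o', 1->'r', 0->'p'), giving 'locotorp'.

'locotorp'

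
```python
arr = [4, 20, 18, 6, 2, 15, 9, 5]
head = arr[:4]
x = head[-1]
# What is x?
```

arr has length 8. The slice arr[:4] selects indices [0, 1, 2, 3] (0->4, 1->20, 2->18, 3->6), giving [4, 20, 18, 6]. So head = [4, 20, 18, 6]. Then head[-1] = 6.

6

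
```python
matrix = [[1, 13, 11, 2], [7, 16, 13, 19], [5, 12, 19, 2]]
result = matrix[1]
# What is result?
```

matrix has 3 rows. Row 1 is [7, 16, 13, 19].

[7, 16, 13, 19]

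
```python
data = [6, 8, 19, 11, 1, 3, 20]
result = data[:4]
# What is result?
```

data has length 7. The slice data[:4] selects indices [0, 1, 2, 3] (0->6, 1->8, 2->19, 3->11), giving [6, 8, 19, 11].

[6, 8, 19, 11]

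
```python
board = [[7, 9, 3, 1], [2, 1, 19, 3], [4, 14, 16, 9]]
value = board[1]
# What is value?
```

board has 3 rows. Row 1 is [2, 1, 19, 3].

[2, 1, 19, 3]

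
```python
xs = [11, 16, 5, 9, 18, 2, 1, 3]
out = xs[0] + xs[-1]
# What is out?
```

xs has length 8. xs[0] = 11.
xs has length 8. Negative index -1 maps to positive index 8 + (-1) = 7. xs[7] = 3.
Sum: 11 + 3 = 14.

14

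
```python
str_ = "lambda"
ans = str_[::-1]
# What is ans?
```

str_ has length 6. The slice str_[::-1] selects indices [5, 4, 3, 2, 1, 0] (5->'a', 4->'d', 3->'b', 2->'m', 1->'a', 0->'l'), giving 'adbmal'.

'adbmal'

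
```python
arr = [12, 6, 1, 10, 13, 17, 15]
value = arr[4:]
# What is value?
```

arr has length 7. The slice arr[4:] selects indices [4, 5, 6] (4->13, 5->17, 6->15), giving [13, 17, 15].

[13, 17, 15]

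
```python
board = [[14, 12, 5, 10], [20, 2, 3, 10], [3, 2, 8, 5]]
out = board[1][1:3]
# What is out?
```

board[1] = [20, 2, 3, 10]. board[1] has length 4. The slice board[1][1:3] selects indices [1, 2] (1->2, 2->3), giving [2, 3].

[2, 3]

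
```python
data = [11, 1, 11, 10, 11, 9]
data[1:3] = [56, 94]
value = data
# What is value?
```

data starts as [11, 1, 11, 10, 11, 9] (length 6). The slice data[1:3] covers indices [1, 2] with values [1, 11]. Replacing that slice with [56, 94] (same length) produces [11, 56, 94, 10, 11, 9].

[11, 56, 94, 10, 11, 9]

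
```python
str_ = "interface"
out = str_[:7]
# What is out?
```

str_ has length 9. The slice str_[:7] selects indices [0, 1, 2, 3, 4, 5, 6] (0->'i', 1->'n', 2->'t', 3->'e', 4->'r', 5->'f', 6->'a'), giving 'interfa'.

'interfa'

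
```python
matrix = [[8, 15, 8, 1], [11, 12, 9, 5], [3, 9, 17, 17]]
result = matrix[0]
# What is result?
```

matrix has 3 rows. Row 0 is [8, 15, 8, 1].

[8, 15, 8, 1]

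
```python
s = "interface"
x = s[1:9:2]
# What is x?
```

s has length 9. The slice s[1:9:2] selects indices [1, 3, 5, 7] (1->'n', 3->'e', 5->'f', 7->'c'), giving 'nefc'.

'nefc'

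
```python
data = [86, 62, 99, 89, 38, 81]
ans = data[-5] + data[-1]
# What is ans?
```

data has length 6. Negative index -5 maps to positive index 6 + (-5) = 1. data[1] = 62.
data has length 6. Negative index -1 maps to positive index 6 + (-1) = 5. data[5] = 81.
Sum: 62 + 81 = 143.

143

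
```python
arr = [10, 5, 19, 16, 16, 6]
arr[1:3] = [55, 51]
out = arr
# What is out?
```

arr starts as [10, 5, 19, 16, 16, 6] (length 6). The slice arr[1:3] covers indices [1, 2] with values [5, 19]. Replacing that slice with [55, 51] (same length) produces [10, 55, 51, 16, 16, 6].

[10, 55, 51, 16, 16, 6]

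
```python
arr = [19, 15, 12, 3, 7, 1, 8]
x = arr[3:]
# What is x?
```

arr has length 7. The slice arr[3:] selects indices [3, 4, 5, 6] (3->3, 4->7, 5->1, 6->8), giving [3, 7, 1, 8].

[3, 7, 1, 8]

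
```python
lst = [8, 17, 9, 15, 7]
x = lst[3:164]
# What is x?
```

lst has length 5. The slice lst[3:164] selects indices [3, 4] (3->15, 4->7), giving [15, 7].

[15, 7]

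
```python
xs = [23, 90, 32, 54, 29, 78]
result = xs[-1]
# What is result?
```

xs has length 6. Negative index -1 maps to positive index 6 + (-1) = 5. xs[5] = 78.

78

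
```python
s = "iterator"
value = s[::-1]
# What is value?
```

s has length 8. The slice s[::-1] selects indices [7, 6, 5, 4, 3, 2, 1, 0] (7->'r', 6->'o', 5->'t', 4->'a', 3->'r', 2->'e', 1->'t', 0->'i'), giving 'rotareti'.

'rotareti'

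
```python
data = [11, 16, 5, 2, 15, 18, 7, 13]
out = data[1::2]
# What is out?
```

data has length 8. The slice data[1::2] selects indices [1, 3, 5, 7] (1->16, 3->2, 5->18, 7->13), giving [16, 2, 18, 13].

[16, 2, 18, 13]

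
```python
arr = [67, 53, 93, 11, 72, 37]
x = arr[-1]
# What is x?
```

arr has length 6. Negative index -1 maps to positive index 6 + (-1) = 5. arr[5] = 37.

37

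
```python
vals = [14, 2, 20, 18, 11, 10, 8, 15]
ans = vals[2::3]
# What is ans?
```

vals has length 8. The slice vals[2::3] selects indices [2, 5] (2->20, 5->10), giving [20, 10].

[20, 10]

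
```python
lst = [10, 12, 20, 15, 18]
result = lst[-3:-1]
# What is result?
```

lst has length 5. The slice lst[-3:-1] selects indices [2, 3] (2->20, 3->15), giving [20, 15].

[20, 15]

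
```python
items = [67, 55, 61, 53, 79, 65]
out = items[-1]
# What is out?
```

items has length 6. Negative index -1 maps to positive index 6 + (-1) = 5. items[5] = 65.

65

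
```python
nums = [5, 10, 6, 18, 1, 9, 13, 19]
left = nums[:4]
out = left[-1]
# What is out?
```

nums has length 8. The slice nums[:4] selects indices [0, 1, 2, 3] (0->5, 1->10, 2->6, 3->18), giving [5, 10, 6, 18]. So left = [5, 10, 6, 18]. Then left[-1] = 18.

18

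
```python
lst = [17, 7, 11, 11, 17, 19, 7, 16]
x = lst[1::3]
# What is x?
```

lst has length 8. The slice lst[1::3] selects indices [1, 4, 7] (1->7, 4->17, 7->16), giving [7, 17, 16].

[7, 17, 16]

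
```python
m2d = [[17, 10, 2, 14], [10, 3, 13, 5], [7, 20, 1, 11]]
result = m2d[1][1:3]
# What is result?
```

m2d[1] = [10, 3, 13, 5]. m2d[1] has length 4. The slice m2d[1][1:3] selects indices [1, 2] (1->3, 2->13), giving [3, 13].

[3, 13]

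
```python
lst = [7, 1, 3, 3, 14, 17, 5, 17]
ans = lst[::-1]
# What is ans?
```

lst has length 8. The slice lst[::-1] selects indices [7, 6, 5, 4, 3, 2, 1, 0] (7->17, 6->5, 5->17, 4->14, 3->3, 2->3, 1->1, 0->7), giving [17, 5, 17, 14, 3, 3, 1, 7].

[17, 5, 17, 14, 3, 3, 1, 7]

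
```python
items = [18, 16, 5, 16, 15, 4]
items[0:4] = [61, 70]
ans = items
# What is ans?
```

items starts as [18, 16, 5, 16, 15, 4] (length 6). The slice items[0:4] covers indices [0, 1, 2, 3] with values [18, 16, 5, 16]. Replacing that slice with [61, 70] (different length) produces [61, 70, 15, 4].

[61, 70, 15, 4]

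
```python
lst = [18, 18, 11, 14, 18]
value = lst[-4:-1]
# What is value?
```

lst has length 5. The slice lst[-4:-1] selects indices [1, 2, 3] (1->18, 2->11, 3->14), giving [18, 11, 14].

[18, 11, 14]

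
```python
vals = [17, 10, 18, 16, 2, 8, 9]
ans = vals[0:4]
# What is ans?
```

vals has length 7. The slice vals[0:4] selects indices [0, 1, 2, 3] (0->17, 1->10, 2->18, 3->16), giving [17, 10, 18, 16].

[17, 10, 18, 16]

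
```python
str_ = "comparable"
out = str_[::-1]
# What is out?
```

str_ has length 10. The slice str_[::-1] selects indices [9, 8, 7, 6, 5, 4, 3, 2, 1, 0] (9->'e', 8->'l', 7->'b', 6->'a', 5->'r', 4->'a', 3->'p', 2->'m', 1->'o', 0->'c'), giving 'elbarapmoc'.

'elbarapmoc'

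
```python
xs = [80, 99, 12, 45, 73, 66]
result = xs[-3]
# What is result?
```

xs has length 6. Negative index -3 maps to positive index 6 + (-3) = 3. xs[3] = 45.

45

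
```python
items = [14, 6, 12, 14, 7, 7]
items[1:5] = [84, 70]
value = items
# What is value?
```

items starts as [14, 6, 12, 14, 7, 7] (length 6). The slice items[1:5] covers indices [1, 2, 3, 4] with values [6, 12, 14, 7]. Replacing that slice with [84, 70] (different length) produces [14, 84, 70, 7].

[14, 84, 70, 7]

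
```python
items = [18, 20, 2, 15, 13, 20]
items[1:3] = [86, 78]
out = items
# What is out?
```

items starts as [18, 20, 2, 15, 13, 20] (length 6). The slice items[1:3] covers indices [1, 2] with values [20, 2]. Replacing that slice with [86, 78] (same length) produces [18, 86, 78, 15, 13, 20].

[18, 86, 78, 15, 13, 20]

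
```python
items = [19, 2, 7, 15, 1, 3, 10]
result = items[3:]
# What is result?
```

items has length 7. The slice items[3:] selects indices [3, 4, 5, 6] (3->15, 4->1, 5->3, 6->10), giving [15, 1, 3, 10].

[15, 1, 3, 10]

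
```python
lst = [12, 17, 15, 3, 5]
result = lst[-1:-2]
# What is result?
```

lst has length 5. The slice lst[-1:-2] resolves to an empty index range, so the result is [].

[]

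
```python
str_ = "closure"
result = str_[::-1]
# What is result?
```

str_ has length 7. The slice str_[::-1] selects indices [6, 5, 4, 3, 2, 1, 0] (6->'e', 5->'r', 4->'u', 3->'s', 2->'o', 1->'l', 0->'c'), giving 'erusolc'.

'erusolc'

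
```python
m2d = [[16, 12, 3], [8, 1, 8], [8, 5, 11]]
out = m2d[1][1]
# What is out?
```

m2d[1] = [8, 1, 8]. Taking column 1 of that row yields 1.

1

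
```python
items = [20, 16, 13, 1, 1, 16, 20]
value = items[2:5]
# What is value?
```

items has length 7. The slice items[2:5] selects indices [2, 3, 4] (2->13, 3->1, 4->1), giving [13, 1, 1].

[13, 1, 1]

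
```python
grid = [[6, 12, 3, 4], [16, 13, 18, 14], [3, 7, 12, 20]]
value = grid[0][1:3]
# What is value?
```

grid[0] = [6, 12, 3, 4]. grid[0] has length 4. The slice grid[0][1:3] selects indices [1, 2] (1->12, 2->3), giving [12, 3].

[12, 3]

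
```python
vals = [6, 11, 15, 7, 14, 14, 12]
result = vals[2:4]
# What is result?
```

vals has length 7. The slice vals[2:4] selects indices [2, 3] (2->15, 3->7), giving [15, 7].

[15, 7]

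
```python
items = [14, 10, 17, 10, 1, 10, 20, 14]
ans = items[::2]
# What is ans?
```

items has length 8. The slice items[::2] selects indices [0, 2, 4, 6] (0->14, 2->17, 4->1, 6->20), giving [14, 17, 1, 20].

[14, 17, 1, 20]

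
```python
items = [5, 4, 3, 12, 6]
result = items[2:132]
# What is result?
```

items has length 5. The slice items[2:132] selects indices [2, 3, 4] (2->3, 3->12, 4->6), giving [3, 12, 6].

[3, 12, 6]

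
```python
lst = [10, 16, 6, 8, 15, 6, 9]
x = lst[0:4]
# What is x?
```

lst has length 7. The slice lst[0:4] selects indices [0, 1, 2, 3] (0->10, 1->16, 2->6, 3->8), giving [10, 16, 6, 8].

[10, 16, 6, 8]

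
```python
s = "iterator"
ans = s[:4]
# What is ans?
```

s has length 8. The slice s[:4] selects indices [0, 1, 2, 3] (0->'i', 1->'t', 2->'e', 3->'r'), giving 'iter'.

'iter'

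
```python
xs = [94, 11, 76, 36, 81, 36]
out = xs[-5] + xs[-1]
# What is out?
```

xs has length 6. Negative index -5 maps to positive index 6 + (-5) = 1. xs[1] = 11.
xs has length 6. Negative index -1 maps to positive index 6 + (-1) = 5. xs[5] = 36.
Sum: 11 + 36 = 47.

47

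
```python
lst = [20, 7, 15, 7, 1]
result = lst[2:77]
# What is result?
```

lst has length 5. The slice lst[2:77] selects indices [2, 3, 4] (2->15, 3->7, 4->1), giving [15, 7, 1].

[15, 7, 1]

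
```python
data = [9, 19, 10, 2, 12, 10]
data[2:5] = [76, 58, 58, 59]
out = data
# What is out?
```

data starts as [9, 19, 10, 2, 12, 10] (length 6). The slice data[2:5] covers indices [2, 3, 4] with values [10, 2, 12]. Replacing that slice with [76, 58, 58, 59] (different length) produces [9, 19, 76, 58, 58, 59, 10].

[9, 19, 76, 58, 58, 59, 10]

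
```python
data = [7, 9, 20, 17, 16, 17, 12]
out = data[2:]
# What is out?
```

data has length 7. The slice data[2:] selects indices [2, 3, 4, 5, 6] (2->20, 3->17, 4->16, 5->17, 6->12), giving [20, 17, 16, 17, 12].

[20, 17, 16, 17, 12]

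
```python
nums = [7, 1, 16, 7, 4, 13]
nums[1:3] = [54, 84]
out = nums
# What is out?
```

nums starts as [7, 1, 16, 7, 4, 13] (length 6). The slice nums[1:3] covers indices [1, 2] with values [1, 16]. Replacing that slice with [54, 84] (same length) produces [7, 54, 84, 7, 4, 13].

[7, 54, 84, 7, 4, 13]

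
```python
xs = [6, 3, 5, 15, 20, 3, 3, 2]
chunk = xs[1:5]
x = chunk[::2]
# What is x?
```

xs has length 8. The slice xs[1:5] selects indices [1, 2, 3, 4] (1->3, 2->5, 3->15, 4->20), giving [3, 5, 15, 20]. So chunk = [3, 5, 15, 20]. chunk has length 4. The slice chunk[::2] selects indices [0, 2] (0->3, 2->15), giving [3, 15].

[3, 15]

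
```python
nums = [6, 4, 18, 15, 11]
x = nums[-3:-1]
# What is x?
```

nums has length 5. The slice nums[-3:-1] selects indices [2, 3] (2->18, 3->15), giving [18, 15].

[18, 15]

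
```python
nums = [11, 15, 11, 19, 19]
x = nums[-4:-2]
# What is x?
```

nums has length 5. The slice nums[-4:-2] selects indices [1, 2] (1->15, 2->11), giving [15, 11].

[15, 11]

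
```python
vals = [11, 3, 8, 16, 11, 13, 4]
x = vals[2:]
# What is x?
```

vals has length 7. The slice vals[2:] selects indices [2, 3, 4, 5, 6] (2->8, 3->16, 4->11, 5->13, 6->4), giving [8, 16, 11, 13, 4].

[8, 16, 11, 13, 4]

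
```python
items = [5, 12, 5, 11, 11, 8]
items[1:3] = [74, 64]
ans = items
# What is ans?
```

items starts as [5, 12, 5, 11, 11, 8] (length 6). The slice items[1:3] covers indices [1, 2] with values [12, 5]. Replacing that slice with [74, 64] (same length) produces [5, 74, 64, 11, 11, 8].

[5, 74, 64, 11, 11, 8]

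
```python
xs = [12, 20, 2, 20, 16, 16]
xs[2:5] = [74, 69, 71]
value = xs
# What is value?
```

xs starts as [12, 20, 2, 20, 16, 16] (length 6). The slice xs[2:5] covers indices [2, 3, 4] with values [2, 20, 16]. Replacing that slice with [74, 69, 71] (same length) produces [12, 20, 74, 69, 71, 16].

[12, 20, 74, 69, 71, 16]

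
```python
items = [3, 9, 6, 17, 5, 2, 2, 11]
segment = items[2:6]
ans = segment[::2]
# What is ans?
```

items has length 8. The slice items[2:6] selects indices [2, 3, 4, 5] (2->6, 3->17, 4->5, 5->2), giving [6, 17, 5, 2]. So segment = [6, 17, 5, 2]. segment has length 4. The slice segment[::2] selects indices [0, 2] (0->6, 2->5), giving [6, 5].

[6, 5]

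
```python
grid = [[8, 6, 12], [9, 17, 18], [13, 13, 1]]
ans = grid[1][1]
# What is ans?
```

grid[1] = [9, 17, 18]. Taking column 1 of that row yields 17.

17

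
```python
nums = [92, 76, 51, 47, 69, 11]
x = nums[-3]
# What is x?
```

nums has length 6. Negative index -3 maps to positive index 6 + (-3) = 3. nums[3] = 47.

47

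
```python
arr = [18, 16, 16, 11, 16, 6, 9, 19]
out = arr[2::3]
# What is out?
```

arr has length 8. The slice arr[2::3] selects indices [2, 5] (2->16, 5->6), giving [16, 6].

[16, 6]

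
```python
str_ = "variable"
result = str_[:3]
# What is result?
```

str_ has length 8. The slice str_[:3] selects indices [0, 1, 2] (0->'v', 1->'a', 2->'r'), giving 'var'.

'var'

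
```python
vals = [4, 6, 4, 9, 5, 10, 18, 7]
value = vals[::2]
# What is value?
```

vals has length 8. The slice vals[::2] selects indices [0, 2, 4, 6] (0->4, 2->4, 4->5, 6->18), giving [4, 4, 5, 18].

[4, 4, 5, 18]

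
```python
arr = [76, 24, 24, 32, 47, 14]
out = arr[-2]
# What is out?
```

arr has length 6. Negative index -2 maps to positive index 6 + (-2) = 4. arr[4] = 47.

47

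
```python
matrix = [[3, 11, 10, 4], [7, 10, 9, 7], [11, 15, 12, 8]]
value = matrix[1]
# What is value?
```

matrix has 3 rows. Row 1 is [7, 10, 9, 7].

[7, 10, 9, 7]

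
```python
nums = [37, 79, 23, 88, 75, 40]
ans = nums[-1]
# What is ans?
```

nums has length 6. Negative index -1 maps to positive index 6 + (-1) = 5. nums[5] = 40.

40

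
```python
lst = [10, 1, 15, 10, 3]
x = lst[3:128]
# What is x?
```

lst has length 5. The slice lst[3:128] selects indices [3, 4] (3->10, 4->3), giving [10, 3].

[10, 3]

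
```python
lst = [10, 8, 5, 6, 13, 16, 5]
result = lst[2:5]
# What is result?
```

lst has length 7. The slice lst[2:5] selects indices [2, 3, 4] (2->5, 3->6, 4->13), giving [5, 6, 13].

[5, 6, 13]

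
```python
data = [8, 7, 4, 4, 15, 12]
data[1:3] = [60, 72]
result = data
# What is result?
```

data starts as [8, 7, 4, 4, 15, 12] (length 6). The slice data[1:3] covers indices [1, 2] with values [7, 4]. Replacing that slice with [60, 72] (same length) produces [8, 60, 72, 4, 15, 12].

[8, 60, 72, 4, 15, 12]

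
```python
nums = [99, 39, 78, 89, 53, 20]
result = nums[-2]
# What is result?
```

nums has length 6. Negative index -2 maps to positive index 6 + (-2) = 4. nums[4] = 53.

53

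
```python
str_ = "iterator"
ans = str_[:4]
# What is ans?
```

str_ has length 8. The slice str_[:4] selects indices [0, 1, 2, 3] (0->'i', 1->'t', 2->'e', 3->'r'), giving 'iter'.

'iter'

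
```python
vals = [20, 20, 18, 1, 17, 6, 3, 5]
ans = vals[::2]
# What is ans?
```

vals has length 8. The slice vals[::2] selects indices [0, 2, 4, 6] (0->20, 2->18, 4->17, 6->3), giving [20, 18, 17, 3].

[20, 18, 17, 3]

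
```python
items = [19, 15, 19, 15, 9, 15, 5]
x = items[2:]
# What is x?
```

items has length 7. The slice items[2:] selects indices [2, 3, 4, 5, 6] (2->19, 3->15, 4->9, 5->15, 6->5), giving [19, 15, 9, 15, 5].

[19, 15, 9, 15, 5]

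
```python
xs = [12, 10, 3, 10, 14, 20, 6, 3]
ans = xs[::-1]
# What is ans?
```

xs has length 8. The slice xs[::-1] selects indices [7, 6, 5, 4, 3, 2, 1, 0] (7->3, 6->6, 5->20, 4->14, 3->10, 2->3, 1->10, 0->12), giving [3, 6, 20, 14, 10, 3, 10, 12].

[3, 6, 20, 14, 10, 3, 10, 12]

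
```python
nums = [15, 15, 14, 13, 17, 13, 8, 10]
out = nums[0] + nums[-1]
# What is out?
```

nums has length 8. nums[0] = 15.
nums has length 8. Negative index -1 maps to positive index 8 + (-1) = 7. nums[7] = 10.
Sum: 15 + 10 = 25.

25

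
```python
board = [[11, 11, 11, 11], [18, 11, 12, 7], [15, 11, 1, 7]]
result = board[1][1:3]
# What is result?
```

board[1] = [18, 11, 12, 7]. board[1] has length 4. The slice board[1][1:3] selects indices [1, 2] (1->11, 2->12), giving [11, 12].

[11, 12]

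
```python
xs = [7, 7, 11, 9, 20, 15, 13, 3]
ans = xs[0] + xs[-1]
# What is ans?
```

xs has length 8. xs[0] = 7.
xs has length 8. Negative index -1 maps to positive index 8 + (-1) = 7. xs[7] = 3.
Sum: 7 + 3 = 10.

10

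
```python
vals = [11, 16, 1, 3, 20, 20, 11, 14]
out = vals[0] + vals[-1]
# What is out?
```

vals has length 8. vals[0] = 11.
vals has length 8. Negative index -1 maps to positive index 8 + (-1) = 7. vals[7] = 14.
Sum: 11 + 14 = 25.

25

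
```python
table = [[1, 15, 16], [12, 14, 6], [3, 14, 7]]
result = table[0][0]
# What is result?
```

table[0] = [1, 15, 16]. Taking column 0 of that row yields 1.

1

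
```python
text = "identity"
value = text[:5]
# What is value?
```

text has length 8. The slice text[:5] selects indices [0, 1, 2, 3, 4] (0->'i', 1->'d', 2->'e', 3->'n', 4->'t'), giving 'ident'.

'ident'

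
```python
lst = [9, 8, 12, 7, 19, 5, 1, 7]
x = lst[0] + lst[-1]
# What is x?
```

lst has length 8. lst[0] = 9.
lst has length 8. Negative index -1 maps to positive index 8 + (-1) = 7. lst[7] = 7.
Sum: 9 + 7 = 16.

16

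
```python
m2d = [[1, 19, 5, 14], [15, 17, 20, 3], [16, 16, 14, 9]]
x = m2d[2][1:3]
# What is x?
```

m2d[2] = [16, 16, 14, 9]. m2d[2] has length 4. The slice m2d[2][1:3] selects indices [1, 2] (1->16, 2->14), giving [16, 14].

[16, 14]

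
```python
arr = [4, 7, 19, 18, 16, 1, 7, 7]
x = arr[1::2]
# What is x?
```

arr has length 8. The slice arr[1::2] selects indices [1, 3, 5, 7] (1->7, 3->18, 5->1, 7->7), giving [7, 18, 1, 7].

[7, 18, 1, 7]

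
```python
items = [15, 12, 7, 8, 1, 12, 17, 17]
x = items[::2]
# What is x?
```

items has length 8. The slice items[::2] selects indices [0, 2, 4, 6] (0->15, 2->7, 4->1, 6->17), giving [15, 7, 1, 17].

[15, 7, 1, 17]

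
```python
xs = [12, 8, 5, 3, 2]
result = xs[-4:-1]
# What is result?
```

xs has length 5. The slice xs[-4:-1] selects indices [1, 2, 3] (1->8, 2->5, 3->3), giving [8, 5, 3].

[8, 5, 3]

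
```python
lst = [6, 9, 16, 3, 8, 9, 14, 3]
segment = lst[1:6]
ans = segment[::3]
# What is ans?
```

lst has length 8. The slice lst[1:6] selects indices [1, 2, 3, 4, 5] (1->9, 2->16, 3->3, 4->8, 5->9), giving [9, 16, 3, 8, 9]. So segment = [9, 16, 3, 8, 9]. segment has length 5. The slice segment[::3] selects indices [0, 3] (0->9, 3->8), giving [9, 8].

[9, 8]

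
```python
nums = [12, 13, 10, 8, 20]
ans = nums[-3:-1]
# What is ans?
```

nums has length 5. The slice nums[-3:-1] selects indices [2, 3] (2->10, 3->8), giving [10, 8].

[10, 8]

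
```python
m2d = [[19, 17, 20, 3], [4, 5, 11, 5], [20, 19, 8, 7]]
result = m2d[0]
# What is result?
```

m2d has 3 rows. Row 0 is [19, 17, 20, 3].

[19, 17, 20, 3]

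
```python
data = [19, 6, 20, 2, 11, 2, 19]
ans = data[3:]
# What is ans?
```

data has length 7. The slice data[3:] selects indices [3, 4, 5, 6] (3->2, 4->11, 5->2, 6->19), giving [2, 11, 2, 19].

[2, 11, 2, 19]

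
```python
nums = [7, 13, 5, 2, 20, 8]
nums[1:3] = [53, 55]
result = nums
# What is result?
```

nums starts as [7, 13, 5, 2, 20, 8] (length 6). The slice nums[1:3] covers indices [1, 2] with values [13, 5]. Replacing that slice with [53, 55] (same length) produces [7, 53, 55, 2, 20, 8].

[7, 53, 55, 2, 20, 8]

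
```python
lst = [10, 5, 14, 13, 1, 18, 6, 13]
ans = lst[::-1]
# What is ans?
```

lst has length 8. The slice lst[::-1] selects indices [7, 6, 5, 4, 3, 2, 1, 0] (7->13, 6->6, 5->18, 4->1, 3->13, 2->14, 1->5, 0->10), giving [13, 6, 18, 1, 13, 14, 5, 10].

[13, 6, 18, 1, 13, 14, 5, 10]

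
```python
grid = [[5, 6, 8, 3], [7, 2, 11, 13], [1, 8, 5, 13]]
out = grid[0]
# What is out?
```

grid has 3 rows. Row 0 is [5, 6, 8, 3].

[5, 6, 8, 3]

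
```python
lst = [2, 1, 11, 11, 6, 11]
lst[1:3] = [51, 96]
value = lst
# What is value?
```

lst starts as [2, 1, 11, 11, 6, 11] (length 6). The slice lst[1:3] covers indices [1, 2] with values [1, 11]. Replacing that slice with [51, 96] (same length) produces [2, 51, 96, 11, 6, 11].

[2, 51, 96, 11, 6, 11]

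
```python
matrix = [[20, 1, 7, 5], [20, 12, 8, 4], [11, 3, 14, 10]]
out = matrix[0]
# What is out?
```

matrix has 3 rows. Row 0 is [20, 1, 7, 5].

[20, 1, 7, 5]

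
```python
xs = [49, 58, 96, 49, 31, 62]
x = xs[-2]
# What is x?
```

xs has length 6. Negative index -2 maps to positive index 6 + (-2) = 4. xs[4] = 31.

31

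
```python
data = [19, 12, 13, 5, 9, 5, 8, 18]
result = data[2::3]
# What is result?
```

data has length 8. The slice data[2::3] selects indices [2, 5] (2->13, 5->5), giving [13, 5].

[13, 5]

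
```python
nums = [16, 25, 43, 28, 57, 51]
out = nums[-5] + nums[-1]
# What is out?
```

nums has length 6. Negative index -5 maps to positive index 6 + (-5) = 1. nums[1] = 25.
nums has length 6. Negative index -1 maps to positive index 6 + (-1) = 5. nums[5] = 51.
Sum: 25 + 51 = 76.

76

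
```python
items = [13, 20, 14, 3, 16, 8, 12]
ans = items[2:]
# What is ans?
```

items has length 7. The slice items[2:] selects indices [2, 3, 4, 5, 6] (2->14, 3->3, 4->16, 5->8, 6->12), giving [14, 3, 16, 8, 12].

[14, 3, 16, 8, 12]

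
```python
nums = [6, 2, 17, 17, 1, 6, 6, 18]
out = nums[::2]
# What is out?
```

nums has length 8. The slice nums[::2] selects indices [0, 2, 4, 6] (0->6, 2->17, 4->1, 6->6), giving [6, 17, 1, 6].

[6, 17, 1, 6]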